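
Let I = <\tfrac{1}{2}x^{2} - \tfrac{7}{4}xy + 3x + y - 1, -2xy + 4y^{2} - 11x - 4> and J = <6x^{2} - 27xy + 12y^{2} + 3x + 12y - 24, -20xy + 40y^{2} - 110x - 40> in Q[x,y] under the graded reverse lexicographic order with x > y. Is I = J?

Yes, the ideals are equal.

For a fixed monomial order, each ideal has a unique reduced Gröbner basis; comparing bases decides equality.
Buchberger on the first generating set:
f_1 = \tfrac{1}{2}x^{2} - \tfrac{7}{4}xy + 3x + y - 1, LT = x^{2}.
f_2 = -2xy + 4y^{2} - 11x - 4, LT = xy.

S(f_1,f_2): lcm = x^{2}y. S = -\tfrac{3}{2}xy^{2} - \tfrac{11}{2}x^{2} + 6xy + 2y^{2} - 2x - 2y.
  reduce S modulo (f_1, f_2):
  remainder -3y^{3} - 8y^{2} + \tfrac{117}{2}x + 12y - 1 ≠ 0; add g_3 = -3y^{3} - 8y^{2} + \tfrac{117}{2}x + 12y - 1 to the basis.

The other S-polynomials (S(f_1,g_3), S(f_2,g_3)) all reduce to 0 modulo the current basis, so we have a Gröbner basis.
Inter-reduce: drop elements whose leading term is divisible by another's, tail-reduce, and make monic.
Reduced Gröbner basis: {y^{3} + \tfrac{8}{3}y^{2} - \tfrac{39}{2}x - 4y + \tfrac{1}{3}, x^{2} - 7y^{2} + \tfrac{101}{4}x + 2y + 5, xy - 2y^{2} + \tfrac{11}{2}x + 2}.

Buchberger on the second generating set:
h_1 = 6x^{2} - 27xy + 12y^{2} + 3x + 12y - 24, LT = x^{2}.
h_2 = -20xy + 40y^{2} - 110x - 40, LT = xy.

S(h_1,h_2): lcm = x^{2}y. S = -\tfrac{5}{2}xy^{2} + 2y^{3} - \tfrac{11}{2}x^{2} + \tfrac{1}{2}xy + 2y^{2} - 2x - 4y.
  reduce S modulo (h_1, h_2):
  remainder -3y^{3} - 8y^{2} + \tfrac{117}{2}x + 12y - 1 ≠ 0; add k_3 = -3y^{3} - 8y^{2} + \tfrac{117}{2}x + 12y - 1 to the basis.

The other S-polynomials (S(h_1,k_3), S(h_2,k_3)) all reduce to 0 modulo the current basis, so we have a Gröbner basis.
Inter-reduce: drop elements whose leading term is divisible by another's, tail-reduce, and make monic.
Reduced Gröbner basis: {y^{3} + \tfrac{8}{3}y^{2} - \tfrac{39}{2}x - 4y + \tfrac{1}{3}, x^{2} - 7y^{2} + \tfrac{101}{4}x + 2y + 5, xy - 2y^{2} + \tfrac{11}{2}x + 2}.

The two bases agree; hence the ideals are identical.
The choice of monomial ordering does not affect the verdict — as long as both bases are computed under the same ordering, their equality decides ideal equality.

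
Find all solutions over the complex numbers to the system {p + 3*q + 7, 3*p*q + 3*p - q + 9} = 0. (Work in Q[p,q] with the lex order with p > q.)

Compute a lex Gröbner basis by Buchberger's algorithm.
f_1 = p + 3*q + 7, LT = p.
f_2 = 3*p*q + 3*p - q + 9, LT = p*q.

S(f_1,f_2): lcm = p*q. S = -p + 3*q**2 + 22/3*q - 3.
  leading term p: subtract (-1)·f_1 from -p + 3*q**2 + 22/3*q - 3 → 3*q**2 + 31/3*q + 4
  leading term q**2: no divisor's leading term divides it; move 3*q**2 to the remainder.
  leading term q: no divisor's leading term divides it; move 31/3*q to the remainder.
  leading term 1: no divisor's leading term divides it; move 4 to the remainder.
  remainder 3*q**2 + 31/3*q + 4 ≠ 0; add h_3 = 3*q**2 + 31/3*q + 4 to the basis.

The other S-polynomials (S(f_1,h_3), S(f_2,h_3)) all reduce to 0 modulo the current basis, so we have a Gröbner basis.
Inter-reduce: drop elements whose leading term is divisible by another's, tail-reduce, and make monic.
Reduced Gröbner basis: {p + 3*q + 7, q**2 + 31/9*q + 4/3}.

From the last basis element, q**2 + 31/9*q + 4/3 = 0, so q takes values in {-3, -4/9}. Each choice, substituted upward through the basis, yields the corresponding point(s) of the solution set.
  q = -3: the earlier basis element becomes p - 2 = 0, giving p = 2 — point (2, -3).
  q = -4/9: the earlier basis element becomes p + 17/3 = 0, giving p = -17/3 — point (-17/3, -4/9).

{(2, -3), (-17/3, -4/9)}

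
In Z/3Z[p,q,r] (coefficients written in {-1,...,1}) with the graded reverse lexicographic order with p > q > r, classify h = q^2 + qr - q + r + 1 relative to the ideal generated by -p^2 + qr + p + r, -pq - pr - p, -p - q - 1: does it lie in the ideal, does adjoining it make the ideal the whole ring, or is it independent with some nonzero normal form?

q^2 + qr - q + r + 1 lies in I (it reduces to 0).

First compute the reduced Gröbner basis of I by Buchberger's algorithm.
f_1 = -p^2 + qr + p + r, LT = p^2.
f_2 = -pq - pr - p, LT = pq.
f_3 = -p - q - 1, LT = p.

S(f_1,f_2): lcm = p^2q. S = -p^2r - q^2r - p^2 - pq - qr.
  leading term p^2r: subtract (r)·f_1 from -p^2r - q^2r - p^2 - pq - qr → -q^2r - qr^2 - p^2 - pq - pr - qr - r^2
  leading term q^2r: no divisor's leading term divides it; move -q^2r to the remainder.
  leading term qr^2: no divisor's leading term divides it; move -qr^2 to the remainder.
  leading term p^2: subtract (1)·f_1 from -p^2 - pq - pr - qr - r^2 → -pq - pr + qr - r^2 - p - r
  leading term pq: subtract (1)·f_2 from -pq - pr + qr - r^2 - p - r → qr - r^2 - r
  leading term qr: no divisor's leading term divides it; move qr to the remainder.
  leading term r^2: no divisor's leading term divides it; move -r^2 to the remainder.
  leading term r: no divisor's leading term divides it; move -r to the remainder.
  remainder -q^2r - qr^2 + qr - r^2 - r ≠ 0; add k_4 = -q^2r - qr^2 + qr - r^2 - r to the basis.

S(f_1,f_3): lcm = p^2. S = -pq - qr + p - r.
  leading term pq: subtract (1)·f_2 from -pq - qr + p - r → pr - qr - p - r
  leading term pr: subtract (-r)·f_3 from pr - qr - p - r → qr - p + r
  leading term qr: no divisor's leading term divides it; move qr to the remainder.
  leading term p: subtract (1)·f_3 from -p + r → q + r + 1
  leading term q: no divisor's leading term divides it; move q to the remainder.
  leading term r: no divisor's leading term divides it; move r to the remainder.
  leading term 1: no divisor's leading term divides it; move 1 to the remainder.
  remainder qr + q + r + 1 ≠ 0; add k_5 = qr + q + r + 1 to the basis.

S(f_2,f_3): lcm = pq. S = -q^2 + pr + p - q.
  leading term q^2: no divisor's leading term divides it; move -q^2 to the remainder.
  leading term pr: subtract (-r)·f_3 from pr + p - q → -qr + p - q - r
  leading term qr: subtract (-1)·k_5 from -qr + p - q - r → p + 1
  leading term p: subtract (-1)·f_3 from p + 1 → -q
  leading term q: no divisor's leading term divides it; move -q to the remainder.
  remainder -q^2 - q ≠ 0; add k_6 = -q^2 - q to the basis.

The other S-polynomials (S(f_1,k_4), S(f_2,k_4), S(f_3,k_4), S(f_1,k_5), S(f_2,k_5), S(f_3,k_5), S(k_4,k_5), S(f_1,k_6), S(f_2,k_6), S(f_3,k_6), S(k_4,k_6), S(k_5,k_6)) all reduce to 0 modulo the current basis, so we have a Gröbner basis.
Inter-reduce: drop elements whose leading term is divisible by another's, tail-reduce, and make monic.
Reduced Gröbner basis: {q^2 + q, qr + q + r + 1, p + q + 1}.
Label its elements g_1 = q^2 + q, g_2 = qr + q + r + 1, g_3 = p + q + 1.

Reduce h = q^2 + qr - q + r + 1 modulo G:
  leading term q^2: subtract (1)·g_1 from q^2 + qr - q + r + 1 → qr + q + r + 1
  leading term qr: subtract (1)·g_2 from qr + q + r + 1 → 0
  normal form = 0.
Since the normal form is 0, h ∈ I.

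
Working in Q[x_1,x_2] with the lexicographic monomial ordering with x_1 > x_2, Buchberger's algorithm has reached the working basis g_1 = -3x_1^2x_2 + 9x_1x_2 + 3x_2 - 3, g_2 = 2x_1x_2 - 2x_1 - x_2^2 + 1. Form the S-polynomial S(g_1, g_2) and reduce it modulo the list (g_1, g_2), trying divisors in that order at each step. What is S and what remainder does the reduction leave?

S(g_1, g_2) = x_1^2 + 1/2x_1x_2^2 - 3x_1x_2 - 1/2x_1 - x_2 + 1; remainder on division = x_1^2 - 3x_1 + 1/4x_2^3 - 5/4x_2^2 - 5/4x_2 + 9/4.

lcm(LM(g_1), LM(g_2)) = x_1^2x_2.
S = (lcm/LT(g_1))·g_1 − (lcm/LT(g_2))·g_2 = x_1^2 + 1/2x_1x_2^2 - 3x_1x_2 - 1/2x_1 - x_2 + 1.
Reduce S modulo (g_1, g_2) in that order:
  leading term x_1^2: no divisor's leading term divides it; move x_1^2 to the remainder.
  leading term x_1x_2^2: subtract (1/4x_2)·g_2 from 1/2x_1x_2^2 - 3x_1x_2 - 1/2x_1 - x_2 + 1 → -5/2x_1x_2 - 1/2x_1 + 1/4x_2^3 - 5/4x_2 + 1
  leading term x_1x_2: subtract (-5/4)·g_2 from -5/2x_1x_2 - 1/2x_1 + 1/4x_2^3 - 5/4x_2 + 1 → -3x_1 + 1/4x_2^3 - 5/4x_2^2 - 5/4x_2 + 9/4
  leading term x_1: no divisor's leading term divides it; move -3x_1 to the remainder.
  leading term x_2^3: no divisor's leading term divides it; move 1/4x_2^3 to the remainder.
  leading term x_2^2: no divisor's leading term divides it; move -5/4x_2^2 to the remainder.
  leading term x_2: no divisor's leading term divides it; move -5/4x_2 to the remainder.
  leading term 1: no divisor's leading term divides it; move 9/4 to the remainder.
The remainder x_1^2 - 3x_1 + 1/4x_2^3 - 5/4x_2^2 - 5/4x_2 + 9/4 is nonzero, so it would be added as the next basis element.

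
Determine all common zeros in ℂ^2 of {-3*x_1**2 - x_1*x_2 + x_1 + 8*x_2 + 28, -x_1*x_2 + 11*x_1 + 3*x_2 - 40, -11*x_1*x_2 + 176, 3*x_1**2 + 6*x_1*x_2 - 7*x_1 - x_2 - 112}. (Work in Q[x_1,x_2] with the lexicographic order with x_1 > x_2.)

{(4, 4)}

Compute a lex Gröbner basis by Buchberger's algorithm.
f_1 = -3*x_1**2 - x_1*x_2 + x_1 + 8*x_2 + 28, LT = x_1**2.
f_2 = -x_1*x_2 + 11*x_1 + 3*x_2 - 40, LT = x_1*x_2.
f_3 = -11*x_1*x_2 + 176, LT = x_1*x_2.
f_4 = 3*x_1**2 + 6*x_1*x_2 - 7*x_1 - x_2 - 112, LT = x_1**2.

S(f_1,f_2): lcm = x_1**2*x_2. S = 11*x_1**2 + 1/3*x_1*x_2**2 + 8/3*x_1*x_2 - 40*x_1 - 8/3*x_2**2 - 28/3*x_2.
  leading term x_1**2: subtract (-11/3)·f_1 from 11*x_1**2 + 1/3*x_1*x_2**2 + 8/3*x_1*x_2 - 40*x_1 - 8/3*x_2**2 - 28/3*x_2 → 1/3*x_1*x_2**2 - x_1*x_2 - 109/3*x_1 - 8/3*x_2**2 + 20*x_2 + 308/3
  leading term x_1*x_2**2: subtract (-1/3*x_2)·f_2 from 1/3*x_1*x_2**2 - x_1*x_2 - 109/3*x_1 - 8/3*x_2**2 + 20*x_2 + 308/3 → 8/3*x_1*x_2 - 109/3*x_1 - 5/3*x_2**2 + 20/3*x_2 + 308/3
  leading term x_1*x_2: subtract (-8/3)·f_2 from 8/3*x_1*x_2 - 109/3*x_1 - 5/3*x_2**2 + 20/3*x_2 + 308/3 → -7*x_1 - 5/3*x_2**2 + 44/3*x_2 - 4
  leading term x_1: no divisor's leading term divides it; move -7*x_1 to the remainder.
  leading term x_2**2: no divisor's leading term divides it; move -5/3*x_2**2 to the remainder.
  leading term x_2: no divisor's leading term divides it; move 44/3*x_2 to the remainder.
  leading term 1: no divisor's leading term divides it; move -4 to the remainder.
  remainder -7*x_1 - 5/3*x_2**2 + 44/3*x_2 - 4 ≠ 0; add h_5 = -7*x_1 - 5/3*x_2**2 + 44/3*x_2 - 4 to the basis.

S(f_1,f_3): lcm = x_1**2*x_2. S = 1/3*x_1*x_2**2 - 1/3*x_1*x_2 + 16*x_1 - 8/3*x_2**2 - 28/3*x_2.
  leading term x_1*x_2**2: subtract (-1/3*x_2)·f_2 from 1/3*x_1*x_2**2 - 1/3*x_1*x_2 + 16*x_1 - 8/3*x_2**2 - 28/3*x_2 → 10/3*x_1*x_2 + 16*x_1 - 5/3*x_2**2 - 68/3*x_2
  leading term x_1*x_2: subtract (-10/3)·f_2 from 10/3*x_1*x_2 + 16*x_1 - 5/3*x_2**2 - 68/3*x_2 → 158/3*x_1 - 5/3*x_2**2 - 38/3*x_2 - 400/3
  leading term x_1: subtract (-158/21)·h_5 from 158/3*x_1 - 5/3*x_2**2 - 38/3*x_2 - 400/3 → -895/63*x_2**2 + 6154/63*x_2 - 1144/7
  leading term x_2**2: no divisor's leading term divides it; move -895/63*x_2**2 to the remainder.
  leading term x_2: no divisor's leading term divides it; move 6154/63*x_2 to the remainder.
  leading term 1: no divisor's leading term divides it; move -1144/7 to the remainder.
  remainder -895/63*x_2**2 + 6154/63*x_2 - 1144/7 ≠ 0; add h_6 = -895/63*x_2**2 + 6154/63*x_2 - 1144/7 to the basis.

S(f_1,f_4): lcm = x_1**2. S = -5/3*x_1*x_2 + 2*x_1 - 7/3*x_2 + 28.
  leading term x_1*x_2: subtract (5/3)·f_2 from -5/3*x_1*x_2 + 2*x_1 - 7/3*x_2 + 28 → -49/3*x_1 - 22/3*x_2 + 284/3
  leading term x_1: subtract (7/3)·h_5 from -49/3*x_1 - 22/3*x_2 + 284/3 → 35/9*x_2**2 - 374/9*x_2 + 104
  leading term x_2**2: subtract (-49/179)·h_6 from 35/9*x_2**2 - 374/9*x_2 + 104 → -2652/179*x_2 + 10608/179
  leading term x_2: no divisor's leading term divides it; move -2652/179*x_2 to the remainder.
  leading term 1: no divisor's leading term divides it; move 10608/179 to the remainder.
  remainder -2652/179*x_2 + 10608/179 ≠ 0; add h_7 = -2652/179*x_2 + 10608/179 to the basis.

The other S-polynomials (S(f_2,f_3), S(f_2,f_4), S(f_3,f_4), S(f_1,h_5), S(f_2,h_5), S(f_3,h_5), S(f_4,h_5), S(f_1,h_6), S(f_2,h_6), S(f_3,h_6), S(f_4,h_6), S(h_5,h_6), S(f_1,h_7), S(f_2,h_7), S(f_3,h_7), S(f_4,h_7), S(h_5,h_7), S(h_6,h_7)) all reduce to 0 modulo the current basis, so we have a Gröbner basis.
Inter-reduce: drop elements whose leading term is divisible by another's, tail-reduce, and make monic.
Reduced Gröbner basis: {x_1 - 4, x_2 - 4}.

A lex Gröbner basis eliminates variables successively. Here x_2 - 4 depends only on x_2, with roots {4}; lifting each root through the earlier basis elements recovers the full solutions.
  x_2 = 4: the earlier basis element becomes x_1 - 4 = 0, giving x_1 = 4 — point (4, 4).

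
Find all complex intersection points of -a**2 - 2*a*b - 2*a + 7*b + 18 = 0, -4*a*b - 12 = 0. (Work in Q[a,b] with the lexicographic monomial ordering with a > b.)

{(1, -3), (-sqrt(93)/2 - 3/2, -3/14 + sqrt(93)/14), (-3/2 + sqrt(93)/2, -sqrt(93)/14 - 3/14)}

Compute a lex Gröbner basis by Buchberger's algorithm.
f_1 = -a**2 - 2*a*b - 2*a + 7*b + 18, LT = a**2.
f_2 = -4*a*b - 12, LT = a*b.

S(f_1,f_2): lcm = a**2*b. S = 2*a*b**2 + 2*a*b - 3*a - 7*b**2 - 18*b.
  leading term a*b**2: subtract (-1/2*b)·f_2 from 2*a*b**2 + 2*a*b - 3*a - 7*b**2 - 18*b → 2*a*b - 3*a - 7*b**2 - 24*b
  leading term a*b: subtract (-1/2)·f_2 from 2*a*b - 3*a - 7*b**2 - 24*b → -3*a - 7*b**2 - 24*b - 6
  leading term a: no divisor's leading term divides it; move -3*a to the remainder.
  leading term b**2: no divisor's leading term divides it; move -7*b**2 to the remainder.
  leading term b: no divisor's leading term divides it; move -24*b to the remainder.
  leading term 1: no divisor's leading term divides it; move -6 to the remainder.
  remainder -3*a - 7*b**2 - 24*b - 6 ≠ 0; add h_3 = -3*a - 7*b**2 - 24*b - 6 to the basis.

S(f_2,h_3): lcm = a*b. S = -7/3*b**3 - 8*b**2 - 2*b + 3.
  leading term b**3: no divisor's leading term divides it; move -7/3*b**3 to the remainder.
  leading term b**2: no divisor's leading term divides it; move -8*b**2 to the remainder.
  leading term b: no divisor's leading term divides it; move -2*b to the remainder.
  leading term 1: no divisor's leading term divides it; move 3 to the remainder.
  remainder -7/3*b**3 - 8*b**2 - 2*b + 3 ≠ 0; add h_4 = -7/3*b**3 - 8*b**2 - 2*b + 3 to the basis.

The other S-polynomials (S(f_1,h_3), S(f_1,h_4), S(f_2,h_4), S(h_3,h_4)) all reduce to 0 modulo the current basis, so we have a Gröbner basis.
Inter-reduce: drop elements whose leading term is divisible by another's, tail-reduce, and make monic.
Reduced Gröbner basis: {a + 7/3*b**2 + 8*b + 2, b**3 + 24/7*b**2 + 6/7*b - 9/7}.

The lex basis is triangular: the last element involves only b. Solving b**3 + 24/7*b**2 + 6/7*b - 9/7 = 0 gives b ∈ {-3, -3/14 + sqrt(93)/14, -sqrt(93)/14 - 3/14}; substituting each value into the earlier elements determines the remaining variables.
  b = -3: the earlier basis element becomes a - 1 = 0, giving a = 1 — point (1, -3).
  b = -3/14 + sqrt(93)/14: the earlier basis element becomes a + 3/2 + sqrt(93)/2 = 0, giving a = -sqrt(93)/2 - 3/2 — point (-sqrt(93)/2 - 3/2, -3/14 + sqrt(93)/14).
  b = -sqrt(93)/14 - 3/14: the earlier basis element becomes a - sqrt(93)/2 + 3/2 = 0, giving a = -3/2 + sqrt(93)/2 — point (-3/2 + sqrt(93)/2, -sqrt(93)/14 - 3/14).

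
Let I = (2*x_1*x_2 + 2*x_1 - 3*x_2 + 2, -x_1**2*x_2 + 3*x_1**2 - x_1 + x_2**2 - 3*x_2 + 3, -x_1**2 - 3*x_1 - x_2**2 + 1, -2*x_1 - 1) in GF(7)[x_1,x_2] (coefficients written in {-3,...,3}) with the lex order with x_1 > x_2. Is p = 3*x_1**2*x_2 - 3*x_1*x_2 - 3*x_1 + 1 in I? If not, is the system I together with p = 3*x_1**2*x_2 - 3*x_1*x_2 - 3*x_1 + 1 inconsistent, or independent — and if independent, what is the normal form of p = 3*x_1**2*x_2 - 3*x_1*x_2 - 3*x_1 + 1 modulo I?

First compute the reduced Gröbner basis of I by Buchberger's algorithm.
f_1 = 2*x_1*x_2 + 2*x_1 - 3*x_2 + 2, LT = x_1*x_2.
f_2 = -x_1**2*x_2 + 3*x_1**2 - x_1 + x_2**2 - 3*x_2 + 3, LT = x_1**2*x_2.
f_3 = -x_1**2 - 3*x_1 - x_2**2 + 1, LT = x_1**2.
f_4 = -2*x_1 - 1, LT = x_1.

S(f_1,f_2): lcm = x_1**2*x_2. S = -3*x_1**2 + 2*x_1*x_2 + x_2**2 - 3*x_2 + 3.
  reduce S modulo (f_1, f_2, f_3, f_4):
  remainder -3*x_2**2 - 2 ≠ 0; add h_5 = -3*x_2**2 - 2 to the basis.

S(f_1,f_3): lcm = x_1**2*x_2. S = x_1**2 - x_1*x_2 + x_1 - x_2**3 + x_2.
  reduce S modulo (f_1, f_2, f_3, f_4, h_5):
  remainder -x_2 + 2 ≠ 0; add h_6 = -x_2 + 2 to the basis.

The other S-polynomials (S(f_1,f_4), S(f_2,f_3), S(f_2,f_4), S(f_3,f_4), S(f_1,h_5), S(f_2,h_5), S(f_3,h_5), S(f_4,h_5), S(f_1,h_6), S(f_2,h_6), S(f_3,h_6), S(f_4,h_6), S(h_5,h_6)) all reduce to 0 modulo the current basis, so we have a Gröbner basis.
Inter-reduce: drop elements whose leading term is divisible by another's, tail-reduce, and make monic.
Reduced Gröbner basis: {x_1 - 3, x_2 - 2}.
Label its elements g_1 = x_1 - 3, g_2 = x_2 - 2.

Reduce p = 3*x_1**2*x_2 - 3*x_1*x_2 - 3*x_1 + 1 modulo G:
  leading term x_1**2*x_2: subtract (3*x_1*x_2)·g_1 from 3*x_1**2*x_2 - 3*x_1*x_2 - 3*x_1 + 1 → -x_1*x_2 - 3*x_1 + 1
  leading term x_1*x_2: subtract (-x_2)·g_1 from -x_1*x_2 - 3*x_1 + 1 → -3*x_1 - 3*x_2 + 1
  leading term x_1: subtract (-3)·g_1 from -3*x_1 - 3*x_2 + 1 → -3*x_2 - 1
  leading term x_2: subtract (-3)·g_2 from -3*x_2 - 1 → 0
  normal form = 0.
Since the normal form is 0, p ∈ I.

3*x_1**2*x_2 - 3*x_1*x_2 - 3*x_1 + 1 lies in I (it reduces to 0).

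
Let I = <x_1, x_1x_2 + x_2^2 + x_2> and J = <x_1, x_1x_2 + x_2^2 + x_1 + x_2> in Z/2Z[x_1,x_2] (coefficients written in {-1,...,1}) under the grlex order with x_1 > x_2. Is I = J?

Yes, the ideals are equal.

For a fixed monomial order, each ideal has a unique reduced Gröbner basis; comparing bases decides equality.
Buchberger on the first generating set:
f_1 = x_1, LT = x_1.
f_2 = x_1x_2 + x_2^2 + x_2, LT = x_1x_2.

S(f_1,f_2): lcm = x_1x_2. S = x_2^2 + x_2.
  reduce S modulo (f_1, f_2):
  remainder x_2^2 + x_2 ≠ 0; add g_3 = x_2^2 + x_2 to the basis.

The other S-polynomials (S(f_1,g_3), S(f_2,g_3)) all reduce to 0 modulo the current basis, so we have a Gröbner basis.
Inter-reduce: drop elements whose leading term is divisible by another's, tail-reduce, and make monic.
Reduced Gröbner basis: {x_2^2 + x_2, x_1}.

Buchberger on the second generating set:
h_1 = x_1, LT = x_1.
h_2 = x_1x_2 + x_2^2 + x_1 + x_2, LT = x_1x_2.

S(h_1,h_2): lcm = x_1x_2. S = x_2^2 + x_1 + x_2.
  reduce S modulo (h_1, h_2):
  remainder x_2^2 + x_2 ≠ 0; add k_3 = x_2^2 + x_2 to the basis.

The other S-polynomials (S(h_1,k_3), S(h_2,k_3)) all reduce to 0 modulo the current basis, so we have a Gröbner basis.
Inter-reduce: drop elements whose leading term is divisible by another's, tail-reduce, and make monic.
Reduced Gröbner basis: {x_2^2 + x_2, x_1}.

Same reduced basis, so the two generating sets span the same ideal.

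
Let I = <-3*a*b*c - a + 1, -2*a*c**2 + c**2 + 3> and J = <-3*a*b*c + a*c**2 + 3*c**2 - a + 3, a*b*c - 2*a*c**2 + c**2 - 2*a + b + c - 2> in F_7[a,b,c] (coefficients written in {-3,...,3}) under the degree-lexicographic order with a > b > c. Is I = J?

Since reduced Gröbner bases are canonical representatives of ideals under a given ordering, it suffices to compute and compare them.
Buchberger on the first generating set:
f_1 = -3*a*b*c - a + 1, LT = a*b*c.
f_2 = -2*a*c**2 + c**2 + 3, LT = a*c**2.

S(f_1,f_2): lcm = a*b*c**2. S = -3*b*c**2 - 2*a*c - 2*b + 2*c.
  reduce S modulo (f_1, f_2):
  remainder -3*b*c**2 - 2*a*c - 2*b + 2*c ≠ 0; add g_3 = -3*b*c**2 - 2*a*c - 2*b + 2*c to the basis.

S(f_1,g_3): lcm = a*b*c**2. S = -3*a**2*c - 3*a*b + a*c + 2*c.
  reduce S modulo (f_1, f_2, g_3):
  remainder -3*a**2*c - 3*a*b + a*c + 2*c ≠ 0; add g_4 = -3*a**2*c - 3*a*b + a*c + 2*c to the basis.

S(f_1,g_4): lcm = a**2*b*c. S = -a*b**2 - 2*a*b*c - 2*a**2 + 3*b*c + 2*a.
  reduce S modulo (f_1, f_2, g_3, g_4):
  remainder -a*b**2 - 2*a**2 + 3*b*c - 2*a - 3 ≠ 0; add g_5 = -a*b**2 - 2*a**2 + 3*b*c - 2*a - 3 to the basis.

The other S-polynomials (S(f_2,g_3), S(f_2,g_4), S(g_3,g_4), S(f_1,g_5), S(f_2,g_5), S(g_3,g_5), S(g_4,g_5)) all reduce to 0 modulo the current basis, so we have a Gröbner basis.
Inter-reduce: drop elements whose leading term is divisible by another's, tail-reduce, and make monic.
Reduced Gröbner basis: {a**2*c + a*b + 2*a*c - 3*c, a*b**2 + 2*a**2 - 3*b*c + 2*a + 3, a*b*c - 2*a + 2, a*c**2 + 3*c**2 + 2, b*c**2 + 3*a*c + 3*b - 3*c}.

Buchberger on the second generating set:
h_1 = -3*a*b*c + a*c**2 + 3*c**2 - a + 3, LT = a*b*c.
h_2 = a*b*c - 2*a*c**2 + c**2 - 2*a + b + c - 2, LT = a*b*c.

S(h_1,h_2): lcm = a*b*c. S = -3*a*c**2 - 2*c**2 - b - c + 1.
  reduce S modulo (h_1, h_2):
  remainder -3*a*c**2 - 2*c**2 - b - c + 1 ≠ 0; add k_3 = -3*a*c**2 - 2*c**2 - b - c + 1 to the basis.

S(h_1,k_3): lcm = a*b*c**2. S = 2*a*c**3 - 3*b*c**2 - c**3 - 2*a*c + 2*b**2 + 2*b*c - 2*b - c.
  reduce S modulo (h_1, h_2, k_3):
  remainder -3*b*c**2 - 2*a*c + 2*b**2 - b*c - 3*c**2 - 2*b + 2*c ≠ 0; add k_4 = -3*b*c**2 - 2*a*c + 2*b**2 - b*c - 3*c**2 - 2*b + 2*c to the basis.

S(h_1,k_4): lcm = a*b*c**2. S = 2*a*c**3 - 3*a**2*c + 3*a*b**2 + 2*a*b*c - a*c**2 - c**3 - 3*a*b + a*c - c.
  reduce S modulo (h_1, h_2, k_3, k_4):
  remainder -3*a**2*c + 3*a*b**2 - 3*a*b + a*c - 3*b*c - 3*a - 3*b - c - 2 ≠ 0; add k_5 = -3*a**2*c + 3*a*b**2 - 3*a*b + a*c - 3*b*c - 3*a - 3*b - c - 2 to the basis.

S(h_1,k_5): lcm = a**2*b*c. S = 2*a**2*c**2 + a*b**3 - a*b**2 - 2*a*b*c - a*c**2 - b**2*c - 2*a**2 - a*b - b**2 + 2*b*c - a - 3*b.
  reduce S modulo (h_1, h_2, k_3, k_4, k_5):
  remainder a*b**3 - a*b**2 - b**2*c - 2*a**2 + 3*a*b - 3*a*c - b**2 + 2*b*c - 2*a - 2*b + c - 3 ≠ 0; add k_6 = a*b**3 - a*b**2 - b**2*c - 2*a**2 + 3*a*b - 3*a*c - b**2 + 2*b*c - 2*a - 2*b + c - 3 to the basis.

The other S-polynomials (S(h_2,k_3), S(h_2,k_4), S(k_3,k_4), S(h_2,k_5), S(k_3,k_5), S(k_4,k_5), S(h_1,k_6), S(h_2,k_6), S(k_3,k_6), S(k_4,k_6), S(k_5,k_6)) all reduce to 0 modulo the current basis, so we have a Gröbner basis.
Inter-reduce: drop elements whose leading term is divisible by another's, tail-reduce, and make monic.
Reduced Gröbner basis: {a*b**3 - a*b**2 - b**2*c - 2*a**2 + 3*a*b - 3*a*c - b**2 + 2*b*c - 2*a - 2*b + c - 3, a**2*c - a*b**2 + a*b + 2*a*c + b*c + a + b - 2*c + 3, a*b*c - 2*a - 3*b - 3*c + 2, a*c**2 + 3*c**2 - 2*b - 2*c + 2, b*c**2 + 3*a*c - 3*b**2 - 2*b*c + c**2 + 3*b - 3*c}.

Since the reduced bases disagree, the two ideals are not the same.

No, the ideals differ.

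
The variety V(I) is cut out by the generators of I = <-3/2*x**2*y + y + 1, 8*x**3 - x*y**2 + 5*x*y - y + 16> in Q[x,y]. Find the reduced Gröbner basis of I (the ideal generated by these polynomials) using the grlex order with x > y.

G = {y**4 + 7*y**3 - 88*x**2 - 256*x*y - 335/6*y**2 + 8*x - 301/3*y - 64, x**3 + 1/12*y**3 - 2/3*x**2 - 11/8*x*y - 1/3*y**2 - 71/72*y + 14/9, x**2*y - 2/3*y - 2/3, x*y**2 + 2/3*y**3 - 16/3*x**2 - 16*x*y - 8/3*y**2 - 62/9*y - 32/9}

f_1 = -3/2*x**2*y + y + 1, LT = x**2*y.
f_2 = 8*x**3 - x*y**2 + 5*x*y - y + 16, LT = x**3.

S(f_1,f_2): lcm = x**3*y. S = 1/8*x*y**3 - 5/8*x*y**2 - 2/3*x*y + 1/8*y**2 - 2/3*x - 2*y.
  leading term x*y**3: no divisor's leading term divides it; move 1/8*x*y**3 to the remainder.
  leading term x*y**2: no divisor's leading term divides it; move -5/8*x*y**2 to the remainder.
  leading term x*y: no divisor's leading term divides it; move -2/3*x*y to the remainder.
  leading term y**2: no divisor's leading term divides it; move 1/8*y**2 to the remainder.
  leading term x: no divisor's leading term divides it; move -2/3*x to the remainder.
  leading term y: no divisor's leading term divides it; move -2*y to the remainder.
  remainder 1/8*x*y**3 - 5/8*x*y**2 - 2/3*x*y + 1/8*y**2 - 2/3*x - 2*y ≠ 0; add g_3 = 1/8*x*y**3 - 5/8*x*y**2 - 2/3*x*y + 1/8*y**2 - 2/3*x - 2*y to the basis.

S(f_1,g_3): lcm = x**2*y**3. S = 5*x**2*y**2 + 16/3*x**2*y - x*y**2 - 2/3*y**3 + 16/3*x**2 + 16*x*y - 2/3*y**2.
  leading term x**2*y**2: subtract (-10/3*y)·f_1 from 5*x**2*y**2 + 16/3*x**2*y - x*y**2 - 2/3*y**3 + 16/3*x**2 + 16*x*y - 2/3*y**2 → 16/3*x**2*y - x*y**2 - 2/3*y**3 + 16/3*x**2 + 16*x*y + 8/3*y**2 + 10/3*y
  leading term x**2*y: subtract (-32/9)·f_1 from 16/3*x**2*y - x*y**2 - 2/3*y**3 + 16/3*x**2 + 16*x*y + 8/3*y**2 + 10/3*y → -x*y**2 - 2/3*y**3 + 16/3*x**2 + 16*x*y + 8/3*y**2 + 62/9*y + 32/9
  leading term x*y**2: no divisor's leading term divides it; move -x*y**2 to the remainder.
  leading term y**3: no divisor's leading term divides it; move -2/3*y**3 to the remainder.
  leading term x**2: no divisor's leading term divides it; move 16/3*x**2 to the remainder.
  leading term x*y: no divisor's leading term divides it; move 16*x*y to the remainder.
  leading term y**2: no divisor's leading term divides it; move 8/3*y**2 to the remainder.
  leading term y: no divisor's leading term divides it; move 62/9*y to the remainder.
  leading term 1: no divisor's leading term divides it; move 32/9 to the remainder.
  remainder -x*y**2 - 2/3*y**3 + 16/3*x**2 + 16*x*y + 8/3*y**2 + 62/9*y + 32/9 ≠ 0; add g_4 = -x*y**2 - 2/3*y**3 + 16/3*x**2 + 16*x*y + 8/3*y**2 + 62/9*y + 32/9 to the basis.

S(g_3,g_4): lcm = x*y**3. S = -2/3*y**4 + 16/3*x**2*y + 11*x*y**2 + 8/3*y**3 - 16/3*x*y + 71/9*y**2 - 16/3*x - 112/9*y.
  leading term y**4: no divisor's leading term divides it; move -2/3*y**4 to the remainder.
  leading term x**2*y: subtract (-32/9)·f_1 from 16/3*x**2*y + 11*x*y**2 + 8/3*y**3 - 16/3*x*y + 71/9*y**2 - 16/3*x - 112/9*y → 11*x*y**2 + 8/3*y**3 - 16/3*x*y + 71/9*y**2 - 16/3*x - 80/9*y + 32/9
  leading term x*y**2: subtract (-11)·g_4 from 11*x*y**2 + 8/3*y**3 - 16/3*x*y + 71/9*y**2 - 16/3*x - 80/9*y + 32/9 → -14/3*y**3 + 176/3*x**2 + 512/3*x*y + 335/9*y**2 - 16/3*x + 602/9*y + 128/3
  leading term y**3: no divisor's leading term divides it; move -14/3*y**3 to the remainder.
  leading term x**2: no divisor's leading term divides it; move 176/3*x**2 to the remainder.
  leading term x*y: no divisor's leading term divides it; move 512/3*x*y to the remainder.
  leading term y**2: no divisor's leading term divides it; move 335/9*y**2 to the remainder.
  leading term x: no divisor's leading term divides it; move -16/3*x to the remainder.
  leading term y: no divisor's leading term divides it; move 602/9*y to the remainder.
  leading term 1: no divisor's leading term divides it; move 128/3 to the remainder.
  remainder -2/3*y**4 - 14/3*y**3 + 176/3*x**2 + 512/3*x*y + 335/9*y**2 - 16/3*x + 602/9*y + 128/3 ≠ 0; add g_5 = -2/3*y**4 - 14/3*y**3 + 176/3*x**2 + 512/3*x*y + 335/9*y**2 - 16/3*x + 602/9*y + 128/3 to the basis.

The other S-polynomials (S(f_2,g_3), S(f_1,g_4), S(f_2,g_4), S(f_1,g_5), S(f_2,g_5), S(g_3,g_5), S(g_4,g_5)) all reduce to 0 modulo the current basis, so we have a Gröbner basis.
Inter-reduce: drop elements whose leading term is divisible by another's, tail-reduce, and make monic.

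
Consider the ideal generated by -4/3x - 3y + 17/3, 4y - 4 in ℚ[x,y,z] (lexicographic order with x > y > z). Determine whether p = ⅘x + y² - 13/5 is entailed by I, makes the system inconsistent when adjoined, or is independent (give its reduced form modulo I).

⅘x + y² - 13/5 lies in I (it reduces to 0).

First compute the reduced Gröbner basis of I by Buchberger's algorithm.
f_1 = -4/3x - 3y + 17/3, LT = x.
f_2 = 4y - 4, LT = y.

The S-polynomials (S(f_1,f_2)) all reduce to 0 modulo the current basis, so we have a Gröbner basis.
Inter-reduce: drop elements whose leading term is divisible by another's, tail-reduce, and make monic.
Reduced Gröbner basis: {x - 2, y - 1}.
Label its elements g_1 = x - 2, g_2 = y - 1.

Reduce p = ⅘x + y² - 13/5 modulo G:
  leading term x: subtract (⅘)·g_1 from ⅘x + y² - 13/5 → y² - 1
  leading term y²: subtract (y)·g_2 from y² - 1 → y - 1
  leading term y: subtract (1)·g_2 from y - 1 → 0
  normal form = 0.
Since the normal form is 0, p ∈ I.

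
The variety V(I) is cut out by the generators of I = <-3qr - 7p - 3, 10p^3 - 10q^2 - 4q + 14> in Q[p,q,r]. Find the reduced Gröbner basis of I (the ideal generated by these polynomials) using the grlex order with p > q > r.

f_1 = -3qr - 7p - 3, LT = qr.
f_2 = 10p^3 - 10q^2 - 4q + 14, LT = p^3.

The S-polynomials (S(f_1,f_2)) all reduce to 0 modulo the current basis, so we have a Gröbner basis.

G = {p^3 - q^2 - 2/5q + 7/5, qr + 7/3p + 1}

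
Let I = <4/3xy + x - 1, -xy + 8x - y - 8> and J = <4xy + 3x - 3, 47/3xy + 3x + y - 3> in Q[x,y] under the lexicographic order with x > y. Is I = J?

For a fixed monomial order, each ideal has a unique reduced Gröbner basis; comparing bases decides equality.
Buchberger on the first generating set:
f_1 = 4/3xy + x - 1, LT = xy.
f_2 = -xy + 8x - y - 8, LT = xy.

S(f_1,f_2): lcm = xy. S = 35/4x - y - 35/4.
  leading term x: no divisor's leading term divides it; move 35/4x to the remainder.
  leading term y: no divisor's leading term divides it; move -y to the remainder.
  leading term 1: no divisor's leading term divides it; move -35/4 to the remainder.
  remainder 35/4x - y - 35/4 ≠ 0; add g_3 = 35/4x - y - 35/4 to the basis.

S(f_1,g_3): lcm = xy. S = 3/4x + 4/35y^2 + y - 3/4.
  leading term x: subtract (3/35)·g_3 from 3/4x + 4/35y^2 + y - 3/4 → 4/35y^2 + 38/35y
  leading term y^2: no divisor's leading term divides it; move 4/35y^2 to the remainder.
  leading term y: no divisor's leading term divides it; move 38/35y to the remainder.
  remainder 4/35y^2 + 38/35y ≠ 0; add g_4 = 4/35y^2 + 38/35y to the basis.

The other S-polynomials (S(f_2,g_3), S(f_1,g_4), S(f_2,g_4), S(g_3,g_4)) all reduce to 0 modulo the current basis, so we have a Gröbner basis.
Inter-reduce: drop elements whose leading term is divisible by another's, tail-reduce, and make monic.
Reduced Gröbner basis: {x - 4/35y - 1, y^2 + 19/2y}.

Buchberger on the second generating set:
h_1 = 4xy + 3x - 3, LT = xy.
h_2 = 47/3xy + 3x + y - 3, LT = xy.

S(h_1,h_2): lcm = xy. S = 105/188x - 3/47y - 105/188.
  leading term x: no divisor's leading term divides it; move 105/188x to the remainder.
  leading term y: no divisor's leading term divides it; move -3/47y to the remainder.
  leading term 1: no divisor's leading term divides it; move -105/188 to the remainder.
  remainder 105/188x - 3/47y - 105/188 ≠ 0; add k_3 = 105/188x - 3/47y - 105/188 to the basis.

S(h_1,k_3): lcm = xy. S = 3/4x + 4/35y^2 + y - 3/4.
  leading term x: subtract (47/35)·k_3 from 3/4x + 4/35y^2 + y - 3/4 → 4/35y^2 + 38/35y
  leading term y^2: no divisor's leading term divides it; move 4/35y^2 to the remainder.
  leading term y: no divisor's leading term divides it; move 38/35y to the remainder.
  remainder 4/35y^2 + 38/35y ≠ 0; add k_4 = 4/35y^2 + 38/35y to the basis.

The other S-polynomials (S(h_2,k_3), S(h_1,k_4), S(h_2,k_4), S(k_3,k_4)) all reduce to 0 modulo the current basis, so we have a Gröbner basis.
Inter-reduce: drop elements whose leading term is divisible by another's, tail-reduce, and make monic.
Reduced Gröbner basis: {x - 4/35y - 1, y^2 + 19/2y}.

The two bases agree; hence the ideals are identical.

Yes, the ideals are equal.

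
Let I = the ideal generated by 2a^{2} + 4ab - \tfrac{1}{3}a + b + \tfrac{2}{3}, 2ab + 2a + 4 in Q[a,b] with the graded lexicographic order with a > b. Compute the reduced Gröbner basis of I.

G = {a^{2} - \tfrac{13}{6}a + \tfrac{1}{2}b - \tfrac{11}{3}, ab + a + 2, b^{2} - 4a - \tfrac{19}{3}b + \tfrac{4}{3}}

f_1 = 2a^{2} + 4ab - \tfrac{1}{3}a + b + \tfrac{2}{3}, LT = a^{2}.
f_2 = 2ab + 2a + 4, LT = ab.

S(f_1,f_2): lcm = a^{2}b. S = 2ab^{2} - a^{2} - \tfrac{1}{6}ab + \tfrac{1}{2}b^{2} - 2a + \tfrac{1}{3}b.
  leading term ab^{2}: subtract (b)·f_2 from 2ab^{2} - a^{2} - \tfrac{1}{6}ab + \tfrac{1}{2}b^{2} - 2a + \tfrac{1}{3}b → -a^{2} - \tfrac{13}{6}ab + \tfrac{1}{2}b^{2} - 2a - \tfrac{11}{3}b
  leading term a^{2}: subtract (-\tfrac{1}{2})·f_1 from -a^{2} - \tfrac{13}{6}ab + \tfrac{1}{2}b^{2} - 2a - \tfrac{11}{3}b → -\tfrac{1}{6}ab + \tfrac{1}{2}b^{2} - \tfrac{13}{6}a - \tfrac{19}{6}b + \tfrac{1}{3}
  leading term ab: subtract (-\tfrac{1}{12})·f_2 from -\tfrac{1}{6}ab + \tfrac{1}{2}b^{2} - \tfrac{13}{6}a - \tfrac{19}{6}b + \tfrac{1}{3} → \tfrac{1}{2}b^{2} - 2a - \tfrac{19}{6}b + \tfrac{2}{3}
  leading term b^{2}: no divisor's leading term divides it; move \tfrac{1}{2}b^{2} to the remainder.
  leading term a: no divisor's leading term divides it; move -2a to the remainder.
  leading term b: no divisor's leading term divides it; move -\tfrac{19}{6}b to the remainder.
  leading term 1: no divisor's leading term divides it; move \tfrac{2}{3} to the remainder.
  remainder \tfrac{1}{2}b^{2} - 2a - \tfrac{19}{6}b + \tfrac{2}{3} ≠ 0; add g_3 = \tfrac{1}{2}b^{2} - 2a - \tfrac{19}{6}b + \tfrac{2}{3} to the basis.

The other S-polynomials (S(f_1,g_3), S(f_2,g_3)) all reduce to 0 modulo the current basis, so we have a Gröbner basis.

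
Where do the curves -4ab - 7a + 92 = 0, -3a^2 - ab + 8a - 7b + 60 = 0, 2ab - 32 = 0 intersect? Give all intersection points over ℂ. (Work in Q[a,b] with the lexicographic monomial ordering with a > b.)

{(4, 4)}

Compute a lex Gröbner basis by Buchberger's algorithm.
f_1 = -4ab - 7a + 92, LT = ab.
f_2 = -3a^2 - ab + 8a - 7b + 60, LT = a^2.
f_3 = 2ab - 32, LT = ab.

S(f_1,f_2): lcm = a^2b. S = 7/4a^2 - 1/3ab^2 + 8/3ab - 23a - 7/3b^2 + 20b.
  leading term a^2: subtract (-7/12)·f_2 from 7/4a^2 - 1/3ab^2 + 8/3ab - 23a - 7/3b^2 + 20b → -1/3ab^2 + 25/12ab - 55/3a - 7/3b^2 + 191/12b + 35
  leading term ab^2: subtract (1/12b)·f_1 from -1/3ab^2 + 25/12ab - 55/3a - 7/3b^2 + 191/12b + 35 → 8/3ab - 55/3a - 7/3b^2 + 33/4b + 35
  leading term ab: subtract (-2/3)·f_1 from 8/3ab - 55/3a - 7/3b^2 + 33/4b + 35 → -23a - 7/3b^2 + 33/4b + 289/3
  leading term a: no divisor's leading term divides it; move -23a to the remainder.
  leading term b^2: no divisor's leading term divides it; move -7/3b^2 to the remainder.
  leading term b: no divisor's leading term divides it; move 33/4b to the remainder.
  leading term 1: no divisor's leading term divides it; move 289/3 to the remainder.
  remainder -23a - 7/3b^2 + 33/4b + 289/3 ≠ 0; add h_4 = -23a - 7/3b^2 + 33/4b + 289/3 to the basis.

S(f_1,f_3): lcm = ab. S = 7/4a - 7.
  leading term a: subtract (-7/92)·h_4 from 7/4a - 7 → -49/276b^2 + 231/368b + 91/276
  leading term b^2: no divisor's leading term divides it; move -49/276b^2 to the remainder.
  leading term b: no divisor's leading term divides it; move 231/368b to the remainder.
  leading term 1: no divisor's leading term divides it; move 91/276 to the remainder.
  remainder -49/276b^2 + 231/368b + 91/276 ≠ 0; add h_5 = -49/276b^2 + 231/368b + 91/276 to the basis.

S(f_2,f_3): lcm = a^2b. S = 1/3ab^2 - 8/3ab + 16a + 7/3b^2 - 20b.
  leading term ab^2: subtract (-1/12b)·f_1 from 1/3ab^2 - 8/3ab + 16a + 7/3b^2 - 20b → -13/4ab + 16a + 7/3b^2 - 37/3b
  leading term ab: subtract (13/16)·f_1 from -13/4ab + 16a + 7/3b^2 - 37/3b → 347/16a + 7/3b^2 - 37/3b - 299/4
  leading term a: subtract (-347/368)·h_4 from 347/16a + 7/3b^2 - 37/3b - 299/4 → 49/368b^2 - 20111/4416b + 17759/1104
  leading term b^2: subtract (-3/4)·h_5 from 49/368b^2 - 20111/4416b + 17759/1104 → -49/12b + 49/3
  leading term b: no divisor's leading term divides it; move -49/12b to the remainder.
  leading term 1: no divisor's leading term divides it; move 49/3 to the remainder.
  remainder -49/12b + 49/3 ≠ 0; add h_6 = -49/12b + 49/3 to the basis.

S(f_1,h_4): lcm = ab. S = 7/4a - 7/69b^3 + 33/92b^2 + 289/69b - 23.
  leading term a: subtract (-7/92)·h_4 from 7/4a - 7/69b^3 + 33/92b^2 + 289/69b - 23 → -7/69b^3 + 25/138b^2 + 5317/1104b - 4325/276
  leading term b^3: subtract (4/7b)·h_5 from -7/69b^3 + 25/138b^2 + 5317/1104b - 4325/276 → -49/276b^2 + 1703/368b - 4325/276
  leading term b^2: subtract (1)·h_5 from -49/276b^2 + 1703/368b - 4325/276 → 4b - 16
  leading term b: subtract (-48/49)·h_6 from 4b - 16 → 0
  remainder 0.

S(f_2,h_4): lcm = a^2. S = -7/69ab^2 + 191/276ab + 35/23a + 7/3b - 20.
  leading term ab^2: subtract (7/276b)·f_1 from -7/69ab^2 + 191/276ab + 35/23a + 7/3b - 20 → 20/23ab + 35/23a - 20
  leading term ab: subtract (-5/23)·f_1 from 20/23ab + 35/23a - 20 → 0
  remainder 0.

S(f_3,h_4): lcm = ab. S = -7/69b^3 + 33/92b^2 + 289/69b - 16.
  leading term b^3: subtract (4/7b)·h_5 from -7/69b^3 + 33/92b^2 + 289/69b - 16 → 4b - 16
  leading term b: subtract (-48/49)·h_6 from 4b - 16 → 0
  remainder 0.

S(f_1,h_5): lcm = ab^2. S = 37/7ab + 13/7a - 23b.
  leading term ab: subtract (-37/28)·f_1 from 37/7ab + 13/7a - 23b → -207/28a - 23b + 851/7
  leading term a: subtract (9/28)·h_4 from -207/28a - 23b + 851/7 → 3/4b^2 - 2873/112b + 2537/28
  leading term b^2: subtract (-207/49)·h_5 from 3/4b^2 - 2873/112b + 2537/28 → -23b + 92
  leading term b: subtract (276/49)·h_6 from -23b + 92 → 0
  remainder 0.

S(f_2,h_5): leading monomials are coprime, so the S-polynomial reduces to 0 (Buchberger's first criterion).
S(f_3,h_5): lcm = ab^2. S = 99/28ab + 13/7a - 16b.
  leading term ab: subtract (-99/112)·f_1 from 99/28ab + 13/7a - 16b → -485/112a - 16b + 2277/28
  leading term a: subtract (485/2576)·h_4 from -485/112a - 16b + 2277/28 → 485/1104b^2 - 180869/10304b + 488287/7728
  leading term b^2: subtract (-485/196)·h_5 from 485/1104b^2 - 180869/10304b + 488287/7728 → -16b + 64
  leading term b: subtract (192/49)·h_6 from -16b + 64 → 0
  remainder 0.

S(h_4,h_5): leading monomials are coprime, so the S-polynomial reduces to 0 (Buchberger's first criterion).
S(f_1,h_6): lcm = ab. S = 23/4a - 23.
  leading term a: subtract (-1/4)·h_4 from 23/4a - 23 → -7/12b^2 + 33/16b + 13/12
  leading term b^2: subtract (23/7)·h_5 from -7/12b^2 + 33/16b + 13/12 → 0
  remainder 0.

S(f_2,h_6): leading monomials are coprime, so the S-polynomial reduces to 0 (Buchberger's first criterion).
S(f_3,h_6): lcm = ab. S = 4a - 16.
  leading term a: subtract (-4/23)·h_4 from 4a - 16 → -28/69b^2 + 33/23b + 52/69
  leading term b^2: subtract (16/7)·h_5 from -28/69b^2 + 33/23b + 52/69 → 0
  remainder 0.

S(h_4,h_6): leading monomials are coprime, so the S-polynomial reduces to 0 (Buchberger's first criterion).
S(h_5,h_6): lcm = b^2. S = 13/28b - 13/7.
  leading term b: subtract (-39/343)·h_6 from 13/28b - 13/7 → 0
  remainder 0.

Every S-polynomial of the final basis reduces to 0, so we have a Gröbner basis.
Inter-reduce: drop elements whose leading term is divisible by another's, tail-reduce, and make monic.
Reduced Gröbner basis: {a - 4, b - 4}.

Since the basis is lex-ordered, b - 4 is univariate in b. Its roots are {4}. Back-substituting each root into the other basis elements fixes the other coordinates.
  b = 4: the earlier basis element becomes a - 4 = 0, giving a = 4 — point (4, 4).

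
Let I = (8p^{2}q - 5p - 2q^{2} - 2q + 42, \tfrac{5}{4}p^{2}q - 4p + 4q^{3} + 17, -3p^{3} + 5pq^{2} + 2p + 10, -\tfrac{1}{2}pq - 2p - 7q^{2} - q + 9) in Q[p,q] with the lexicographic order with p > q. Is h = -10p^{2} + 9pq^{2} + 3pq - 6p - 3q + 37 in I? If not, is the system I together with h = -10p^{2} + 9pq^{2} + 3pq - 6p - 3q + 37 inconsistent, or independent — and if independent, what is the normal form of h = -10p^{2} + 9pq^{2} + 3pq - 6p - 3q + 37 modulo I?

-10p^{2} + 9pq^{2} + 3pq - 6p - 3q + 37 lies in I (it reduces to 0).

First compute the reduced Gröbner basis of I by Buchberger's algorithm.
f_1 = 8p^{2}q - 5p - 2q^{2} - 2q + 42, LT = p^{2}q.
f_2 = \tfrac{5}{4}p^{2}q - 4p + 4q^{3} + 17, LT = p^{2}q.
f_3 = -3p^{3} + 5pq^{2} + 2p + 10, LT = p^{3}.
f_4 = -\tfrac{1}{2}pq - 2p - 7q^{2} - q + 9, LT = pq.

S(f_1,f_2): lcm = p^{2}q. S = \tfrac{103}{40}p - \tfrac{16}{5}q^{3} - \tfrac{1}{4}q^{2} - \tfrac{1}{4}q - \tfrac{167}{20}.
  reduce S modulo (f_1, f_2, f_3, f_4):
  remainder \tfrac{103}{40}p - \tfrac{16}{5}q^{3} - \tfrac{1}{4}q^{2} - \tfrac{1}{4}q - \tfrac{167}{20} ≠ 0; add k_5 = \tfrac{103}{40}p - \tfrac{16}{5}q^{3} - \tfrac{1}{4}q^{2} - \tfrac{1}{4}q - \tfrac{167}{20} to the basis.

S(f_1,f_3): lcm = p^{3}q. S = -\tfrac{5}{8}p^{2} + \tfrac{5}{3}pq^{3} - \tfrac{1}{4}pq^{2} + \tfrac{5}{12}pq + \tfrac{21}{4}p + \tfrac{10}{3}q.
  reduce S modulo (f_1, f_2, f_3, f_4, k_5):
  remainder -\tfrac{3850}{309}q^{4} - \tfrac{710258}{31827}q^{3} - \tfrac{6486722}{31827}q^{2} - \tfrac{3305258}{31827}q + \tfrac{2867756}{31827} ≠ 0; add k_6 = -\tfrac{3850}{309}q^{4} - \tfrac{710258}{31827}q^{3} - \tfrac{6486722}{31827}q^{2} - \tfrac{3305258}{31827}q + \tfrac{2867756}{31827} to the basis.

S(f_1,f_4): lcm = p^{2}q. S = -4p^{2} - 14pq^{2} - 2pq + \tfrac{139}{8}p - \tfrac{1}{4}q^{2} - \tfrac{1}{4}q + \tfrac{21}{4}.
  reduce S modulo (f_1, f_2, f_3, f_4, k_5, k_6):
  remainder -\tfrac{1841932}{28325}q^{3} - \tfrac{2286708}{2575}q^{2} - \tfrac{1088612}{2575}q + \tfrac{11337124}{28325} ≠ 0; add k_7 = -\tfrac{1841932}{28325}q^{3} - \tfrac{2286708}{2575}q^{2} - \tfrac{1088612}{2575}q + \tfrac{11337124}{28325} to the basis.

S(f_3,f_4): lcm = p^{3}q. S = -4p^{3} - 14p^{2}q^{2} - 2p^{2}q + 18p^{2} - \tfrac{5}{3}pq^{3} - \tfrac{2}{3}pq - \tfrac{10}{3}q.
  reduce S modulo (f_1, f_2, f_3, f_4, k_5, k_6, k_7):
  remainder -\tfrac{1437505091}{2762898}q^{2} - \tfrac{893263991}{2762898}q + \tfrac{90706850}{460483} ≠ 0; add k_8 = -\tfrac{1437505091}{2762898}q^{2} - \tfrac{893263991}{2762898}q + \tfrac{90706850}{460483} to the basis.

S(f_1,k_5): lcm = p^{2}q. S = \tfrac{128}{103}pq^{4} + \tfrac{10}{103}pq^{3} + \tfrac{10}{103}pq^{2} + \tfrac{334}{103}pq - \tfrac{5}{8}p - \tfrac{1}{4}q^{2} - \tfrac{1}{4}q + \tfrac{21}{4}.
  reduce S modulo (f_1, f_2, f_3, f_4, k_5, k_6, k_7, k_8):
  remainder \tfrac{11152040372652202092}{29357196157556575}q + \tfrac{11152040372652202092}{29357196157556575} ≠ 0; add k_9 = \tfrac{11152040372652202092}{29357196157556575}q + \tfrac{11152040372652202092}{29357196157556575} to the basis.

The other S-polynomials (S(f_2,f_3), S(f_2,f_4), S(f_2,k_5), S(f_3,k_5), S(f_4,k_5), S(f_1,k_6), S(f_2,k_6), S(f_3,k_6), S(f_4,k_6), S(k_5,k_6), S(f_1,k_7), S(f_2,k_7), S(f_3,k_7), S(f_4,k_7), S(k_5,k_7), S(k_6,k_7), S(f_1,k_8), S(f_2,k_8), S(f_3,k_8), S(f_4,k_8), S(k_5,k_8), S(k_6,k_8), S(k_7,k_8), S(f_1,k_9), S(f_2,k_9), S(f_3,k_9), S(f_4,k_9), S(k_5,k_9), S(k_6,k_9), S(k_7,k_9), S(k_8,k_9)) all reduce to 0 modulo the current basis, so we have a Gröbner basis.
Inter-reduce: drop elements whose leading term is divisible by another's, tail-reduce, and make monic.
Reduced Gröbner basis: {p - 2, q + 1}.
Label its elements g_1 = p - 2, g_2 = q + 1.

Reduce h = -10p^{2} + 9pq^{2} + 3pq - 6p - 3q + 37 modulo G:
  leading term p^{2}: subtract (-10p)·g_1 from -10p^{2} + 9pq^{2} + 3pq - 6p - 3q + 37 → 9pq^{2} + 3pq - 26p - 3q + 37
  leading term pq^{2}: subtract (9q^{2})·g_1 from 9pq^{2} + 3pq - 26p - 3q + 37 → 3pq - 26p + 18q^{2} - 3q + 37
  leading term pq: subtract (3q)·g_1 from 3pq - 26p + 18q^{2} - 3q + 37 → -26p + 18q^{2} + 3q + 37
  leading term p: subtract (-26)·g_1 from -26p + 18q^{2} + 3q + 37 → 18q^{2} + 3q - 15
  leading term q^{2}: subtract (18q)·g_2 from 18q^{2} + 3q - 15 → -15q - 15
  leading term q: subtract (-15)·g_2 from -15q - 15 → 0
  normal form = 0.
Since the normal form is 0, h ∈ I.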